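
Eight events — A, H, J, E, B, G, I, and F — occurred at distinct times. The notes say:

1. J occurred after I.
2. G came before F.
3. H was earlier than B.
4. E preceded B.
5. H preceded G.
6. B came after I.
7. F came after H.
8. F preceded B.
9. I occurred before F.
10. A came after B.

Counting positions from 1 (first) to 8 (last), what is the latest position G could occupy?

5

G must come before A, B, and F — 3 events forced after it.
Everything else can be placed before G in some valid order, so G can sit as late as position 8 − 3 = 5.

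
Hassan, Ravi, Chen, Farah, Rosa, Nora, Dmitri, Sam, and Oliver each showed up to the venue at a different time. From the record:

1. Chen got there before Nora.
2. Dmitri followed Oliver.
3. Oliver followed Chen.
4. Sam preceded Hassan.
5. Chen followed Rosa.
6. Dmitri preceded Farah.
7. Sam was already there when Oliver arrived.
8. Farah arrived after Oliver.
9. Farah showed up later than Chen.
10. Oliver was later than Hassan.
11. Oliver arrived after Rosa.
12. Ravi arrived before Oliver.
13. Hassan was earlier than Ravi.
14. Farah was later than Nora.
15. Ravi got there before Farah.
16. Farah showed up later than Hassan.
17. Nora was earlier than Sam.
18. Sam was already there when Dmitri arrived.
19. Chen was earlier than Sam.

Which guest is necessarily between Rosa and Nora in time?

Chen

Tracing the constraints gives Rosa → Chen → Nora, so Chen sits after Rosa and before Nora.
No other guest is forced both after Rosa and before Nora.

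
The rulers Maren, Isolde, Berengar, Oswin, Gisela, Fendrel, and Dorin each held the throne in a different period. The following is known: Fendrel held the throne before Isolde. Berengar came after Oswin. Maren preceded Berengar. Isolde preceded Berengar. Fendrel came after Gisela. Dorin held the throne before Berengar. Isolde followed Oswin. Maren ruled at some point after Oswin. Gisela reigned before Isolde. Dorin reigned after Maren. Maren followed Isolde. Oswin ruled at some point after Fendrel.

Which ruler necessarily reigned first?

Gisela

Gisela has a chain of constraints placing them before every other ruler, so Gisela must be first.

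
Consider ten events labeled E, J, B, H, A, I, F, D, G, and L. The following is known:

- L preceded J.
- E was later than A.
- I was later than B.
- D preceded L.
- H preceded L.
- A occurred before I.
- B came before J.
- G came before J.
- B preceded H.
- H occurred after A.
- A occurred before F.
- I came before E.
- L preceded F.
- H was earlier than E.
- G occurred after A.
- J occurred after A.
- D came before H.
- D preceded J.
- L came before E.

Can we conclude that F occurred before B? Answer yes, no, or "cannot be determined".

Tracing the constraints gives B → H → L → F, so B must come before F.
That means F cannot be before B.

no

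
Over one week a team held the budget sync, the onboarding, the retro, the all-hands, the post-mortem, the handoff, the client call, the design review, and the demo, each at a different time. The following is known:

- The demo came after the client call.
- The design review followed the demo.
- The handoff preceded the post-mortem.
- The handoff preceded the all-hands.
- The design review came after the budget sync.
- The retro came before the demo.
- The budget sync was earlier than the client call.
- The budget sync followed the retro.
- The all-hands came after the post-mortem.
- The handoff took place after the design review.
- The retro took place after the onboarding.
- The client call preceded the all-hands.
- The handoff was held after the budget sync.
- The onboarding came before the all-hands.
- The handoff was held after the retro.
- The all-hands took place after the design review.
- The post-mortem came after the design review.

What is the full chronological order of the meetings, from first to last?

The constraints fix every adjacent pair, so only one ordering works:
the onboarding → the retro → the budget sync → the client call → the demo → the design review → the handoff → the post-mortem → the all-hands.

the onboarding, the retro, the budget sync, the client call, the demo, the design review, the handoff, the post-mortem, the all-hands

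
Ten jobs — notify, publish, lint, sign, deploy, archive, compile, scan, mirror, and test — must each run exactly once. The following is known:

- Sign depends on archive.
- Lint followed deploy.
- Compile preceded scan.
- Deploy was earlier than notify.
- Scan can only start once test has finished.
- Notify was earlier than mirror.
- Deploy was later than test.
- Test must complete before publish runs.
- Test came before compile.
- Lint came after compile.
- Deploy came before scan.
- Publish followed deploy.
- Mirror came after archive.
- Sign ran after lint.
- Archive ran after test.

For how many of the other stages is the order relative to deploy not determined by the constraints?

2

Forced before deploy: test; forced after deploy: lint, mirror, notify, publish, scan, and sign.
That leaves archive and compile with no forced order relative to deploy — 2.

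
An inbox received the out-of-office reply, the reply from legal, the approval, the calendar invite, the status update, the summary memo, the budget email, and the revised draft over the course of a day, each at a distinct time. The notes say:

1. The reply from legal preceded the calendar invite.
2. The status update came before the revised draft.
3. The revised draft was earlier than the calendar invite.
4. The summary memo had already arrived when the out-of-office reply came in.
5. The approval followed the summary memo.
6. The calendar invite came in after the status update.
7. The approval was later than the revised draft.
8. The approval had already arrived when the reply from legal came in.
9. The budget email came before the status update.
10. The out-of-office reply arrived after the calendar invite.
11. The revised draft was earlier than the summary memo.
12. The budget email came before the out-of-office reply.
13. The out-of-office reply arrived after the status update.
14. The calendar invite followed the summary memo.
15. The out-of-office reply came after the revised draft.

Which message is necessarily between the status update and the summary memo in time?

the revised draft

Tracing the constraints gives the status update → the revised draft → the summary memo, so the revised draft sits after the status update and before the summary memo.
No other message is forced both after the status update and before the summary memo.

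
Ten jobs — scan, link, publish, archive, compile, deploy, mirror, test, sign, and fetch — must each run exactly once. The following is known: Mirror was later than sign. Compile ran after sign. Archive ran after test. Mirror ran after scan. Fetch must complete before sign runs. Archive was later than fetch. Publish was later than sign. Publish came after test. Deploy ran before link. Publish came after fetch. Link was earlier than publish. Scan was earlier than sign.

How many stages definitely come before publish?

Directly stated before publish: fetch, link, sign, and test.
Deploy reaches publish via deploy → link → publish.
Scan reaches publish via scan → sign → publish.
That's deploy, fetch, link, scan, sign, and test — 6 in all.

6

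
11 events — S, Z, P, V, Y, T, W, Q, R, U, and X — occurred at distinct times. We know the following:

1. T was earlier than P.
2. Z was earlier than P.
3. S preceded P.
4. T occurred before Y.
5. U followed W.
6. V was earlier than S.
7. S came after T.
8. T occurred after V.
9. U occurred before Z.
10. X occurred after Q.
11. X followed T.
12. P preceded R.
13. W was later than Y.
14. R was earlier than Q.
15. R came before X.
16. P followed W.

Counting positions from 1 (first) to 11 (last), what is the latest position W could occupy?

W must come before P, Q, R, U, X, and Z — 6 events forced after it.
Everything else can be placed before W in some valid order, so W can sit as late as position 11 − 6 = 5.

5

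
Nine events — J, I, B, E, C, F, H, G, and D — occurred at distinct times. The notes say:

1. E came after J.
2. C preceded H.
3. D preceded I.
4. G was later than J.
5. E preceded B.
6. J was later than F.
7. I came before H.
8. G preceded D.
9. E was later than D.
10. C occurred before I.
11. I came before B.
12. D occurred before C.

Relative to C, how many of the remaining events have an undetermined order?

1

Forced before C: D, F, G, and J; forced after C: B, H, and I.
That leaves E with no forced order relative to C — 1.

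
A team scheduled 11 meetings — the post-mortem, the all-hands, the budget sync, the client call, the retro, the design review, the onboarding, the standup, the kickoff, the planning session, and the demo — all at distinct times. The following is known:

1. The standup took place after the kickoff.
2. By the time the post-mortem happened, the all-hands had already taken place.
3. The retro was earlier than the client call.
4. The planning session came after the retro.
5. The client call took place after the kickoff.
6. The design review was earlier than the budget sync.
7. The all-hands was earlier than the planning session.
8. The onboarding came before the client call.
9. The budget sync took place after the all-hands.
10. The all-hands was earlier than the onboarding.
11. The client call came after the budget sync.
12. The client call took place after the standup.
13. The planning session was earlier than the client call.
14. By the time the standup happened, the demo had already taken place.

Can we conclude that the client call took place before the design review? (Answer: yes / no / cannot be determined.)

no

Tracing the constraints gives the design review → the budget sync → the client call, so the design review must come before the client call.
That means the client call cannot be before the design review.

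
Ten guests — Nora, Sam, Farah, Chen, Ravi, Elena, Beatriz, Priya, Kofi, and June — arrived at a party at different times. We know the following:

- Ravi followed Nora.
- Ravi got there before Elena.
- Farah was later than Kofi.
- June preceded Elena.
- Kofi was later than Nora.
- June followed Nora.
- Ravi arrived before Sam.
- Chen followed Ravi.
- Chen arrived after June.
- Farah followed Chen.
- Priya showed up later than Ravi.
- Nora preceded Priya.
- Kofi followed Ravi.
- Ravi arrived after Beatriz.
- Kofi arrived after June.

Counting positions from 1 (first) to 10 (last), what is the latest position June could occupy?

6

June must come before Chen, Elena, Farah, and Kofi — 4 guests forced after them.
Everything else can be placed before June in some valid order, so June can sit as late as position 10 − 4 = 6.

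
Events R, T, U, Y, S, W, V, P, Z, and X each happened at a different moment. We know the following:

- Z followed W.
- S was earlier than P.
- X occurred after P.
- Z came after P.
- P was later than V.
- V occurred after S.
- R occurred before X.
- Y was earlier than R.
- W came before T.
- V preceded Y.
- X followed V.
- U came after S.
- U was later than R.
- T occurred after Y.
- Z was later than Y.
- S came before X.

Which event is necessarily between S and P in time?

Tracing the constraints gives S → V → P, so V sits after S and before P.
No other event is forced both after S and before P.

V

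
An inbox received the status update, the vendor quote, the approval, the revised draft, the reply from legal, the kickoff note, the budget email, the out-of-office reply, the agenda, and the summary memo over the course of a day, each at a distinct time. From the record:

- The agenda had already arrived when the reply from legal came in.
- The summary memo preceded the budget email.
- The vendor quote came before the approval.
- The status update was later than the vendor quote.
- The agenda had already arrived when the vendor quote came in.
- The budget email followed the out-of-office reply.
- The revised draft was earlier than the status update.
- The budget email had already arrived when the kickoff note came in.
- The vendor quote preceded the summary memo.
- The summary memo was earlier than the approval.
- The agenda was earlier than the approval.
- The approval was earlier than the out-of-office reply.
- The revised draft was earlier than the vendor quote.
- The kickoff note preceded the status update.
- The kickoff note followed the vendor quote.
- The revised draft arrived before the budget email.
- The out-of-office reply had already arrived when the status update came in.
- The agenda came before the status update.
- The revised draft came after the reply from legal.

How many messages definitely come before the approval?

5

Directly stated before the approval: the agenda, the summary memo, and the vendor quote.
The reply from legal reaches the approval via the reply from legal → the revised draft → the vendor quote → the approval.
The revised draft reaches the approval via the revised draft → the vendor quote → the approval.
No chain forces the status update (or any of the others) ahead of the approval.
That's the agenda, the reply from legal, the revised draft, the summary memo, and the vendor quote — 5 in all.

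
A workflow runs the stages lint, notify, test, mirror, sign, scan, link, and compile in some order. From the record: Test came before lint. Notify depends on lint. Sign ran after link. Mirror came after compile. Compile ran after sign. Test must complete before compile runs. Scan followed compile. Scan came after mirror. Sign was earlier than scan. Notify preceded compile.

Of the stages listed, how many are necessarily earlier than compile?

5

Directly stated before compile: notify, sign, and test.
Link reaches compile via link → sign → compile.
Lint reaches compile via lint → notify → compile.
No chain forces mirror (or any of the others) ahead of compile.
That's link, lint, notify, sign, and test — 5 in all.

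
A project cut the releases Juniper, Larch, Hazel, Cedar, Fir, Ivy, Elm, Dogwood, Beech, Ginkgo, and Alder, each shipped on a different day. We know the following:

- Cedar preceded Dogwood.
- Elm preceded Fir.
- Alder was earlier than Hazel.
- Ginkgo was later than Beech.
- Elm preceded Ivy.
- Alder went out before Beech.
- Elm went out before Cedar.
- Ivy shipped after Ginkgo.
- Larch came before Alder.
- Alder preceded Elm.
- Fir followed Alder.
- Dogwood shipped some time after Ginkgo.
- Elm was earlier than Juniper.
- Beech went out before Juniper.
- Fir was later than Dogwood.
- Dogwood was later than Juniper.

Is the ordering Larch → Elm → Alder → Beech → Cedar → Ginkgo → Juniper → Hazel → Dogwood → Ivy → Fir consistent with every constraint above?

no

The constraints require Alder before Elm, but in the proposed sequence Elm appears ahead of Alder. That one violation is enough.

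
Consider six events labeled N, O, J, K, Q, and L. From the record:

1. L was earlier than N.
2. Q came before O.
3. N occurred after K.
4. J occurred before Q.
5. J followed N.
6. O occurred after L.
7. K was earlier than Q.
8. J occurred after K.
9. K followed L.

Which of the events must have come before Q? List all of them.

Directly stated before Q: J and K.
L reaches Q via L → K → Q.
N reaches Q via N → J → Q.
No chain forces O ahead of Q.

J, K, L, N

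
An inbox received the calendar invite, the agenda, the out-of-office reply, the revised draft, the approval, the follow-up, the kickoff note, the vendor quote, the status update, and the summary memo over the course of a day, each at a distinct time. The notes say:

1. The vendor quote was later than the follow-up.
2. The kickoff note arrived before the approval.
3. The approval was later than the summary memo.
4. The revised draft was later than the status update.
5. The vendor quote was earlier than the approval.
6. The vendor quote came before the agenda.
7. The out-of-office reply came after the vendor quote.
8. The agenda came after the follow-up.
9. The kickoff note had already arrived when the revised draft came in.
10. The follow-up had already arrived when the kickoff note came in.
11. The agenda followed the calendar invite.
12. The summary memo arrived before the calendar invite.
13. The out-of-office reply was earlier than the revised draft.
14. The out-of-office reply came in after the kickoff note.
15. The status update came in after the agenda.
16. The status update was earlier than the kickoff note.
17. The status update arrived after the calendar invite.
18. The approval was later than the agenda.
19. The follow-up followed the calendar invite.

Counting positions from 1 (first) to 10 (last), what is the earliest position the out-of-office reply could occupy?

8

The agenda, the calendar invite, the follow-up, the kickoff note, the status update, the summary memo, and the vendor quote must all come before the out-of-office reply — 7 forced predecessors.
Nothing else is forced ahead of the out-of-office reply, so its earliest slot is position 7 + 1 = 8.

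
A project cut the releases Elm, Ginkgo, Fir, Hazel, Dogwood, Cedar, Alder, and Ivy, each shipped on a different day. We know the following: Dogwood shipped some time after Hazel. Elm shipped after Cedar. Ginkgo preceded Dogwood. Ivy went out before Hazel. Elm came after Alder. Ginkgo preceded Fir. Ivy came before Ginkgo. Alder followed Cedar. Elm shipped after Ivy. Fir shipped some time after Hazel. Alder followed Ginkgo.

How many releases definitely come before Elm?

Directly stated before Elm: Alder, Cedar, and Ivy.
Ginkgo reaches Elm via Ginkgo → Alder → Elm.
No chain forces Hazel (or any of the others) ahead of Elm.
That's Alder, Cedar, Ginkgo, and Ivy — 4 in all.

4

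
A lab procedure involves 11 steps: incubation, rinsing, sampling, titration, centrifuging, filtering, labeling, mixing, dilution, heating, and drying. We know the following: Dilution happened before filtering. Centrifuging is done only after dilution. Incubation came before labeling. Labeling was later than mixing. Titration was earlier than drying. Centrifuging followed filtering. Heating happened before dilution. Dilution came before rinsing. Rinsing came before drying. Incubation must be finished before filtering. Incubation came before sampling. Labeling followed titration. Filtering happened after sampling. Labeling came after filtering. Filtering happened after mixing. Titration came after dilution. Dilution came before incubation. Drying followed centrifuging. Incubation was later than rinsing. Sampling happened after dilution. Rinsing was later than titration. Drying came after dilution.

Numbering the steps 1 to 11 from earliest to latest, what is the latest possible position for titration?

Titration must come before centrifuging, drying, filtering, incubation, labeling, rinsing, and sampling — 7 steps forced after it.
Everything else can be placed before titration in some valid order, so titration can sit as late as position 11 − 7 = 4.

4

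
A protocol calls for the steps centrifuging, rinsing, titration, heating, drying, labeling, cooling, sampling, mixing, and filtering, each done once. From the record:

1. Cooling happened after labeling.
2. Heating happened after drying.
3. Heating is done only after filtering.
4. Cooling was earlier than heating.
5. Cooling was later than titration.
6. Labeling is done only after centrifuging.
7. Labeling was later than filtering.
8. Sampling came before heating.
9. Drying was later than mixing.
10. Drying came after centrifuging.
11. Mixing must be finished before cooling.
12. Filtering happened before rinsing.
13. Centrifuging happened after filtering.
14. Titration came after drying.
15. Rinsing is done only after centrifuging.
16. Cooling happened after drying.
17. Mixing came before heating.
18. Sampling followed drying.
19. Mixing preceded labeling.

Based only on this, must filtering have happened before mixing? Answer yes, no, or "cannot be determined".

cannot be determined

No chain of stated constraints runs from filtering to mixing, and none runs from mixing to filtering either.
So the relative order of filtering and mixing is not fixed by the given facts.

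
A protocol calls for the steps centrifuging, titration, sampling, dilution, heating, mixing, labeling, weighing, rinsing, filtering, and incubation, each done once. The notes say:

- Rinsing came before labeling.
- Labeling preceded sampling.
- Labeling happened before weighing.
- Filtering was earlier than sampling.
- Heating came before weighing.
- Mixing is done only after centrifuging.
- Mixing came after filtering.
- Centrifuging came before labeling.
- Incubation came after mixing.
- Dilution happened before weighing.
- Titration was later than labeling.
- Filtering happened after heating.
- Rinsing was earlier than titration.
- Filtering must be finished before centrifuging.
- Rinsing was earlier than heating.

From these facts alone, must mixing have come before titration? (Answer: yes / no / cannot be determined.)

cannot be determined

No chain of stated constraints runs from mixing to titration, and none runs from titration to mixing either.
So the relative order of mixing and titration is not fixed by the given facts.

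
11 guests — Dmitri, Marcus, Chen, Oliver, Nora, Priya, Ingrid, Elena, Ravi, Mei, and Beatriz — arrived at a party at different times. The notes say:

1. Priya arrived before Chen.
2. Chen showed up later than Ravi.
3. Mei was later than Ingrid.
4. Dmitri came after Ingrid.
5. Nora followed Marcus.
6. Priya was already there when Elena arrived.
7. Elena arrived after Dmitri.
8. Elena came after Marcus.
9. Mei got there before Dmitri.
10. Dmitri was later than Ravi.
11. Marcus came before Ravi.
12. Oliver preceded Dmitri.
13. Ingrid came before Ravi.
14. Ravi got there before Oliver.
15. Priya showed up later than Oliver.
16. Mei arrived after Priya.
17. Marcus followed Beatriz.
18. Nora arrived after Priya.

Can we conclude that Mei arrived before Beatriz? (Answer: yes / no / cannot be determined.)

no

Tracing the constraints gives Beatriz → Marcus → Ravi → Oliver → Priya → Mei, so Beatriz must come before Mei.
That means Mei cannot be before Beatriz.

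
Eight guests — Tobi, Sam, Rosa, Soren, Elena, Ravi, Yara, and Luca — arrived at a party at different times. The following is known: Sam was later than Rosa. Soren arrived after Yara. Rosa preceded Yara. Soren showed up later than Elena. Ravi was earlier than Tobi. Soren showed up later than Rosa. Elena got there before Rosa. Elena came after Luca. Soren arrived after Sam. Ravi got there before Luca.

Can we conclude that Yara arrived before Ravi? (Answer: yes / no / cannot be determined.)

no

Tracing the constraints gives Ravi → Luca → Elena → Rosa → Yara, so Ravi must come before Yara.
That means Yara cannot be before Ravi.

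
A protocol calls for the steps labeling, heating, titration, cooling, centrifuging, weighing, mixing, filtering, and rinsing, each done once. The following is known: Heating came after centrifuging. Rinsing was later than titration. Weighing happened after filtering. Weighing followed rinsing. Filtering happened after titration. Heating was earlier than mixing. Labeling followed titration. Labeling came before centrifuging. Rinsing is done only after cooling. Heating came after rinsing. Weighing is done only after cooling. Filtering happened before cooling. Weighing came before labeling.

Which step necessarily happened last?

mixing

Every other step has a chain of constraints placing it before mixing, so mixing is last.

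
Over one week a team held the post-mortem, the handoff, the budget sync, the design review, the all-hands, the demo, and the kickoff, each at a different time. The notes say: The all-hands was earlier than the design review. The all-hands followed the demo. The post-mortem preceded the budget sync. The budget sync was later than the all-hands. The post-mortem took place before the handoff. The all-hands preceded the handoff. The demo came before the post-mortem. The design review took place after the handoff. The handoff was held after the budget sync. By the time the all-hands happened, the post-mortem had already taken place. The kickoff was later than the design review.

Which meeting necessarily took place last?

Every other meeting has a chain of constraints placing it before the kickoff, so the kickoff is last.

the kickoff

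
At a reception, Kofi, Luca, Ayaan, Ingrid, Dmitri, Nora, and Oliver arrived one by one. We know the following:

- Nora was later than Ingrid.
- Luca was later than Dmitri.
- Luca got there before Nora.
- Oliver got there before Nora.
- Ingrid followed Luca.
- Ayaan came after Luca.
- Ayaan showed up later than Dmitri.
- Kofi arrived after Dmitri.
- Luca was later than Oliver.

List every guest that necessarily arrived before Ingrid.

Directly stated before Ingrid: Luca.
Dmitri reaches Ingrid via Dmitri → Luca → Ingrid.
Oliver reaches Ingrid via Oliver → Luca → Ingrid.

Dmitri, Luca, Oliver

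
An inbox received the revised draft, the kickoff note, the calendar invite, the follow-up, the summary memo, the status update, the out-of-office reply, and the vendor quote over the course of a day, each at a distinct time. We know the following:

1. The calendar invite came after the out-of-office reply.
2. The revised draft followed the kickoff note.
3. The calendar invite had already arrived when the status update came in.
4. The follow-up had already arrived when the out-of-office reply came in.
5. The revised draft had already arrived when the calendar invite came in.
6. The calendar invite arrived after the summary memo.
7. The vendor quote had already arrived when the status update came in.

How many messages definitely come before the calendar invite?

5

Directly stated before the calendar invite: the out-of-office reply, the revised draft, and the summary memo.
The follow-up reaches the calendar invite via the follow-up → the out-of-office reply → the calendar invite.
The kickoff note reaches the calendar invite via the kickoff note → the revised draft → the calendar invite.
No chain forces the status update (or any of the others) ahead of the calendar invite.
That's the follow-up, the kickoff note, the out-of-office reply, the revised draft, and the summary memo — 5 in all.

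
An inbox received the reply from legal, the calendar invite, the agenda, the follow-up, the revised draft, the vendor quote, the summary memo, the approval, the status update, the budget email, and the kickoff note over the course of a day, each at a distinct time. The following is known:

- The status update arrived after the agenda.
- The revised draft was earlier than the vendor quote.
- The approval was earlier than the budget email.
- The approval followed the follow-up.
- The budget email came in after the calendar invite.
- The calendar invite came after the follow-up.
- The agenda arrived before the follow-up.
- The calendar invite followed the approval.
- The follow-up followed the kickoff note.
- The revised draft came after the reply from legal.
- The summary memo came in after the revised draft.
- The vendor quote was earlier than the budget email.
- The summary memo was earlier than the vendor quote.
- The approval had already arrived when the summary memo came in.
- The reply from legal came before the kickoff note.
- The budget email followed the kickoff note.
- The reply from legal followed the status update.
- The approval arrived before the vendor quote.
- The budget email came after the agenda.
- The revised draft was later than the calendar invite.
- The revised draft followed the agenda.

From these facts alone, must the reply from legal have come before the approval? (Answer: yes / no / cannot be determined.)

Chain the constraints: the reply from legal → the kickoff note → the follow-up → the approval. Each link is directly stated, so the reply from legal comes before the approval.

yes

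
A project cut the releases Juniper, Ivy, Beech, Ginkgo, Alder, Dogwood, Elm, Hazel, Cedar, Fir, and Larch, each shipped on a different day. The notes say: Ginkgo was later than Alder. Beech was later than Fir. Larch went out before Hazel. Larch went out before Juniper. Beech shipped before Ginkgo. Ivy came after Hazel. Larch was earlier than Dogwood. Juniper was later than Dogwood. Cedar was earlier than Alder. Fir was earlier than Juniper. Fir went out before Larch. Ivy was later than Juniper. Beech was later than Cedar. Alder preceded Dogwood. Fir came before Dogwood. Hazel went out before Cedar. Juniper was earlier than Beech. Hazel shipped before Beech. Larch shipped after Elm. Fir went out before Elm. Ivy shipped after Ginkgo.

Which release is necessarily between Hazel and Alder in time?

Tracing the constraints gives Hazel → Cedar → Alder, so Cedar sits after Hazel and before Alder.
No other release is forced both after Hazel and before Alder.

Cedar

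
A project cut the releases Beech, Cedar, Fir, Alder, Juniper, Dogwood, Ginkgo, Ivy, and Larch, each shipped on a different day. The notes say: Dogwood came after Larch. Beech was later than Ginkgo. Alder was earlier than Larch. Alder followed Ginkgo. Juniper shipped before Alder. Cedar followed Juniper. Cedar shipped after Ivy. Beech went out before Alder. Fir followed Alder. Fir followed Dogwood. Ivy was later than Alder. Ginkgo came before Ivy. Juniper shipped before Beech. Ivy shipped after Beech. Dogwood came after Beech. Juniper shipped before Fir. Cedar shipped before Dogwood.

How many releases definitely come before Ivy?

4

Directly stated before Ivy: Alder, Beech, and Ginkgo.
Juniper reaches Ivy via Juniper → Beech → Ivy.
That's Alder, Beech, Ginkgo, and Juniper — 4 in all.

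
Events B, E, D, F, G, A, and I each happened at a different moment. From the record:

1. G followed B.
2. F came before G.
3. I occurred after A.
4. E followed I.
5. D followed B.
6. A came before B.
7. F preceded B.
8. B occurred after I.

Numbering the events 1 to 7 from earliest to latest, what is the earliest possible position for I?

2

A must come before I — 1 forced predecessor.
Nothing else is forced ahead of I, so its earliest slot is position 1 + 1 = 2.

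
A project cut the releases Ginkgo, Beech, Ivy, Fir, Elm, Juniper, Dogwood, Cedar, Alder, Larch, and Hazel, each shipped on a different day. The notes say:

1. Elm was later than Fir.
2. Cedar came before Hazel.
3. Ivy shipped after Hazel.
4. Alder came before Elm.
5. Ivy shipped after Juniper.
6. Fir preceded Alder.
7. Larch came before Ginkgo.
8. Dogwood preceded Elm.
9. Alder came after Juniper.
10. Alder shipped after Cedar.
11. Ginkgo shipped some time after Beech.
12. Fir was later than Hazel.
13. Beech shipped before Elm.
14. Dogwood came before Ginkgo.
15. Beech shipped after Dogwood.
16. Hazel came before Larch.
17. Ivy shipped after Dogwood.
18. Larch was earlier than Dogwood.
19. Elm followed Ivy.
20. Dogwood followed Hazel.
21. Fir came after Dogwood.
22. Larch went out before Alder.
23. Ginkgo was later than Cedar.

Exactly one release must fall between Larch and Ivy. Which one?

Tracing the constraints gives Larch → Dogwood → Ivy, so Dogwood sits after Larch and before Ivy.
No other release is forced both after Larch and before Ivy.

Dogwood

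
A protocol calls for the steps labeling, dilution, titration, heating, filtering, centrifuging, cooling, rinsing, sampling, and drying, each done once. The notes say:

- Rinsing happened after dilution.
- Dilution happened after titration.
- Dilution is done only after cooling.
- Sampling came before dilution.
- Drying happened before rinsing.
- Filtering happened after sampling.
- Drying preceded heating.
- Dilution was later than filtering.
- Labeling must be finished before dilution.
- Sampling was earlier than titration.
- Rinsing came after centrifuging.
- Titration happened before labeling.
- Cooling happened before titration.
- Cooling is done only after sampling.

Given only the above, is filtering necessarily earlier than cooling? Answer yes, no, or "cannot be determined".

No chain of stated constraints runs from filtering to cooling, and none runs from cooling to filtering either.
So the relative order of filtering and cooling is not fixed by the given facts.

cannot be determined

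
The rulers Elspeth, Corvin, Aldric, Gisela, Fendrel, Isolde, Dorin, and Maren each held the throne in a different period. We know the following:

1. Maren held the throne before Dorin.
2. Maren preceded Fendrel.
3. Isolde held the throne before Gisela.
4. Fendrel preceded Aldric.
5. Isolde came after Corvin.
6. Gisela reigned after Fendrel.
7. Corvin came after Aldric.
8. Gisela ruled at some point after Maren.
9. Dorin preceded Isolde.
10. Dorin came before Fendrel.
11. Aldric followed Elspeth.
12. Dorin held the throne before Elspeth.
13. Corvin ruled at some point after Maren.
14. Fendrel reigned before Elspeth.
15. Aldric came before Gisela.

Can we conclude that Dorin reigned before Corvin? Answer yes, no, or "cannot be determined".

yes

Chain the constraints: Dorin → Fendrel → Aldric → Corvin. Each link is directly stated, so Dorin comes before Corvin.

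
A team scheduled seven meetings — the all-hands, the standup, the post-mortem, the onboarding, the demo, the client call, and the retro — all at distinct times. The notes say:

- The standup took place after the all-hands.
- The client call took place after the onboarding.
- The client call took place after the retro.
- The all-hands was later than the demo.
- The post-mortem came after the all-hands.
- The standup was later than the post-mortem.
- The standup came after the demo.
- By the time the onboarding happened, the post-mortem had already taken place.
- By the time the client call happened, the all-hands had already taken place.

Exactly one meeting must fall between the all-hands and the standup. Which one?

the post-mortem

Tracing the constraints gives the all-hands → the post-mortem → the standup, so the post-mortem sits after the all-hands and before the standup.
No other meeting is forced both after the all-hands and before the standup.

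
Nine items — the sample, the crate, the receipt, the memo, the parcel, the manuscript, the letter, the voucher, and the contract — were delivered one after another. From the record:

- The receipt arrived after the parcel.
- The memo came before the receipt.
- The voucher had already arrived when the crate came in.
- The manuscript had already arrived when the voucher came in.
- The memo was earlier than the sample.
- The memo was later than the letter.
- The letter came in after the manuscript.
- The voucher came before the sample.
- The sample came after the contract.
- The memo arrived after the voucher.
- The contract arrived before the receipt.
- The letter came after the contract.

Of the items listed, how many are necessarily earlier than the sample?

5

Directly stated before the sample: the contract, the memo, and the voucher.
The letter reaches the sample via the letter → the memo → the sample.
The manuscript reaches the sample via the manuscript → the voucher → the sample.
No chain forces the parcel (or any of the others) ahead of the sample.
That's the contract, the letter, the manuscript, the memo, and the voucher — 5 in all.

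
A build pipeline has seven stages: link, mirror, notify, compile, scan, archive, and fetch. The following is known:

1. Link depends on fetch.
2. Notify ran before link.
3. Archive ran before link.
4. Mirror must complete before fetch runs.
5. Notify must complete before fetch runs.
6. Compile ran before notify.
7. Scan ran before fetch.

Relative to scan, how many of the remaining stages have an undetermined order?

4

Forced after scan: fetch and link.
That leaves archive, compile, mirror, and notify with no forced order relative to scan — 4.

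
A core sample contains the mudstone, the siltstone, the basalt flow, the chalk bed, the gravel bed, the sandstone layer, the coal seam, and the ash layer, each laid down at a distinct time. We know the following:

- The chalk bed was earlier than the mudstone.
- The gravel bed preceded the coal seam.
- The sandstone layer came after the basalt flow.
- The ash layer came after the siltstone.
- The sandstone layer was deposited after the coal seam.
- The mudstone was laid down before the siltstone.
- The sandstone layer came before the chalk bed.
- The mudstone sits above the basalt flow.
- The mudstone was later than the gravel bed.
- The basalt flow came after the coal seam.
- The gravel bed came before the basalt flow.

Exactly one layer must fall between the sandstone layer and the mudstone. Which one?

the chalk bed

Tracing the constraints gives the sandstone layer → the chalk bed → the mudstone, so the chalk bed sits after the sandstone layer and before the mudstone.
No other layer is forced both after the sandstone layer and before the mudstone.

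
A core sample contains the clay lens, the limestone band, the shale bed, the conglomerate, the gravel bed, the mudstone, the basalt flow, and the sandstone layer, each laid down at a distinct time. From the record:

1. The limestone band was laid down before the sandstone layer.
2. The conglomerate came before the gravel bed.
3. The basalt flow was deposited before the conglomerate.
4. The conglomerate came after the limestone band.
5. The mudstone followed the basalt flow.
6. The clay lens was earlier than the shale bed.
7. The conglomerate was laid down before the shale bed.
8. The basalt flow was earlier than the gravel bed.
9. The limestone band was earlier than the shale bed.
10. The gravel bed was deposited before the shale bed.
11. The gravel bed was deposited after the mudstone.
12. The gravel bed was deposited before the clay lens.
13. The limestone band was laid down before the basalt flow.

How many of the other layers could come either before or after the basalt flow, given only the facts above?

1

Forced before the basalt flow: the limestone band; forced after the basalt flow: the clay lens, the conglomerate, the gravel bed, the mudstone, and the shale bed.
That leaves the sandstone layer with no forced order relative to the basalt flow — 1.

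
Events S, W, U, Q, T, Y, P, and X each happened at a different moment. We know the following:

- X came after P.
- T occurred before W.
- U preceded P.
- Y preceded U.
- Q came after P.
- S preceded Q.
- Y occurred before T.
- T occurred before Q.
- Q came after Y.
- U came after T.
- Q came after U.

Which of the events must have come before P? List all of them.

Directly stated before P: U.
T reaches P via T → U → P.
Y reaches P via Y → U → P.
No chain forces S (or any of the others) ahead of P.

T, U, Y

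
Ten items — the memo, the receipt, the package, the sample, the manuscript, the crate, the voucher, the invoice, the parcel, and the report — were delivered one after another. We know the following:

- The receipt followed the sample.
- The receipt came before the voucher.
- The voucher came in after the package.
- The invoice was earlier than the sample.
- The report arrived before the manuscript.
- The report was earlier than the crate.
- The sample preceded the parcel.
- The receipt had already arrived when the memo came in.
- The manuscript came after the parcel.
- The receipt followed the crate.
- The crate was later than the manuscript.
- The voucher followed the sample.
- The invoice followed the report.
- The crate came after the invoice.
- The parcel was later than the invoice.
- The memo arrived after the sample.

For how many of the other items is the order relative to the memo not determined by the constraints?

2

Forced before the memo: the crate, the invoice, the manuscript, the parcel, the receipt, the report, and the sample.
That leaves the package and the voucher with no forced order relative to the memo — 2.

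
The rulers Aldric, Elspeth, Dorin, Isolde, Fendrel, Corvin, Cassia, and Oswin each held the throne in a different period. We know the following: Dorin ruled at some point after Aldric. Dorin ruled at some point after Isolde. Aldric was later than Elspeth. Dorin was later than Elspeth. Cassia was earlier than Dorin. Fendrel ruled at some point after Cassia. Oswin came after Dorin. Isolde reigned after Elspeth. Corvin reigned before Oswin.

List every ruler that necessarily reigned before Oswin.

Directly stated before Oswin: Corvin and Dorin.
Aldric reaches Oswin via Aldric → Dorin → Oswin.
Cassia reaches Oswin via Cassia → Dorin → Oswin.
Elspeth reaches Oswin via Elspeth → Dorin → Oswin.
Likewise Isolde reaches Oswin by chaining the stated constraints.

Aldric, Cassia, Corvin, Dorin, Elspeth, Isolde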